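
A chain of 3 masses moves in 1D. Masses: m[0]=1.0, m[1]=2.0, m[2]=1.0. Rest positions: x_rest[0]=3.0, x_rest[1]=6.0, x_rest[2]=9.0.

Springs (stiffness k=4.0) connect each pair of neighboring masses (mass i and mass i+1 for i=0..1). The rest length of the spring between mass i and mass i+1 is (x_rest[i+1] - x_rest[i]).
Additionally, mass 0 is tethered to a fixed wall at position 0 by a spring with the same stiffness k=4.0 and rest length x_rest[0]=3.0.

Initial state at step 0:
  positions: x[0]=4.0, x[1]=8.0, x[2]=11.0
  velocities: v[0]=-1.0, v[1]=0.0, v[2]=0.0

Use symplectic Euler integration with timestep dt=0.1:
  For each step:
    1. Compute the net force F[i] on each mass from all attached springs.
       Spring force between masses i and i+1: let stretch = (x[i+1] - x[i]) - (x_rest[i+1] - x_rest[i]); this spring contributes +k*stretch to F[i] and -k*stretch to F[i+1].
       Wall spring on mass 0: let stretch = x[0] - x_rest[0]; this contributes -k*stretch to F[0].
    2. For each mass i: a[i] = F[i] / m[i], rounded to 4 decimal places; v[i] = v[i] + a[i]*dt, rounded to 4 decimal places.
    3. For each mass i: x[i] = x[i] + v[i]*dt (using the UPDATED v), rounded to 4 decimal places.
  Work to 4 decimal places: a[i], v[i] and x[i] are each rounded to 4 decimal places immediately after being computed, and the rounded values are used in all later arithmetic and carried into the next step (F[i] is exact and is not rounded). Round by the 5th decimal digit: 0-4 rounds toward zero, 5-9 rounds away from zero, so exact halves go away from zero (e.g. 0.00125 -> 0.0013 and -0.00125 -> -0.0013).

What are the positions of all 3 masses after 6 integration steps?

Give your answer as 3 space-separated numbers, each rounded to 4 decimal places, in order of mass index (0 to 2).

Step 0: x=[4.0000 8.0000 11.0000] v=[-1.0000 0.0000 0.0000]
Step 1: x=[3.9000 7.9800 11.0000] v=[-1.0000 -0.2000 0.0000]
Step 2: x=[3.8072 7.9388 10.9992] v=[-0.9280 -0.4120 -0.0080]
Step 3: x=[3.7274 7.8762 10.9960] v=[-0.7982 -0.6262 -0.0322]
Step 4: x=[3.6644 7.7930 10.9880] v=[-0.6296 -0.8320 -0.0801]
Step 5: x=[3.6200 7.6911 10.9722] v=[-0.4439 -1.0187 -0.1581]
Step 6: x=[3.5937 7.5734 10.9452] v=[-0.2635 -1.1767 -0.2705]

Answer: 3.5937 7.5734 10.9452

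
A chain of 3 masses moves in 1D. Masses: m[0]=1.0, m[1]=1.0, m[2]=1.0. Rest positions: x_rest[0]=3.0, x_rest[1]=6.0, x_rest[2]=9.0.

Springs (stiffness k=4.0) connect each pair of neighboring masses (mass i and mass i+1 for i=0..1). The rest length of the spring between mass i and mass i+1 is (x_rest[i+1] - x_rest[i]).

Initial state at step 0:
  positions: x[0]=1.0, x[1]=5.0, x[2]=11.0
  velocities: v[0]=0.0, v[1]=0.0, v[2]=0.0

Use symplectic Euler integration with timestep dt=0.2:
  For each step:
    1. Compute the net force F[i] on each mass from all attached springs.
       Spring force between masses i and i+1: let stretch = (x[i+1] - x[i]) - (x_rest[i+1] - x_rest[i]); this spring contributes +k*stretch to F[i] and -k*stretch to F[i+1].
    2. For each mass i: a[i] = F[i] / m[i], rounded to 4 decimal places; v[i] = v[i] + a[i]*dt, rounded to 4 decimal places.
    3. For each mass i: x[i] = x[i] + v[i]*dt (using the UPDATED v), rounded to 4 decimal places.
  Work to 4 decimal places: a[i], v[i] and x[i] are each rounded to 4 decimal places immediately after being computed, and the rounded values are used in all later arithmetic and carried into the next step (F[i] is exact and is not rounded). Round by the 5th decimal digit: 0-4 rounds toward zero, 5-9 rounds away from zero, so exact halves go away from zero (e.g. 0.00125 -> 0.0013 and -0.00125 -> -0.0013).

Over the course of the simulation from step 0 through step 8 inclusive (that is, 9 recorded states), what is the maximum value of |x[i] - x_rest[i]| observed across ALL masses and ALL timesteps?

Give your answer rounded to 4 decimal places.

Step 0: x=[1.0000 5.0000 11.0000] v=[0.0000 0.0000 0.0000]
Step 1: x=[1.1600 5.3200 10.5200] v=[0.8000 1.6000 -2.4000]
Step 2: x=[1.5056 5.8064 9.6880] v=[1.7280 2.4320 -4.1600]
Step 3: x=[2.0593 6.2257 8.7149] v=[2.7686 2.0966 -4.8653]
Step 4: x=[2.7996 6.3767 7.8236] v=[3.7017 0.7548 -4.4567]
Step 5: x=[3.6323 6.1868 7.1808] v=[4.1634 -0.9494 -3.2142]
Step 6: x=[4.3937 5.7472 6.8589] v=[3.8070 -2.1978 -1.6094]
Step 7: x=[4.8917 5.2690 6.8391] v=[2.4898 -2.3912 -0.0988]
Step 8: x=[4.9700 4.9816 7.0481] v=[0.3916 -1.4370 1.0451]
Max displacement = 2.1609

Answer: 2.1609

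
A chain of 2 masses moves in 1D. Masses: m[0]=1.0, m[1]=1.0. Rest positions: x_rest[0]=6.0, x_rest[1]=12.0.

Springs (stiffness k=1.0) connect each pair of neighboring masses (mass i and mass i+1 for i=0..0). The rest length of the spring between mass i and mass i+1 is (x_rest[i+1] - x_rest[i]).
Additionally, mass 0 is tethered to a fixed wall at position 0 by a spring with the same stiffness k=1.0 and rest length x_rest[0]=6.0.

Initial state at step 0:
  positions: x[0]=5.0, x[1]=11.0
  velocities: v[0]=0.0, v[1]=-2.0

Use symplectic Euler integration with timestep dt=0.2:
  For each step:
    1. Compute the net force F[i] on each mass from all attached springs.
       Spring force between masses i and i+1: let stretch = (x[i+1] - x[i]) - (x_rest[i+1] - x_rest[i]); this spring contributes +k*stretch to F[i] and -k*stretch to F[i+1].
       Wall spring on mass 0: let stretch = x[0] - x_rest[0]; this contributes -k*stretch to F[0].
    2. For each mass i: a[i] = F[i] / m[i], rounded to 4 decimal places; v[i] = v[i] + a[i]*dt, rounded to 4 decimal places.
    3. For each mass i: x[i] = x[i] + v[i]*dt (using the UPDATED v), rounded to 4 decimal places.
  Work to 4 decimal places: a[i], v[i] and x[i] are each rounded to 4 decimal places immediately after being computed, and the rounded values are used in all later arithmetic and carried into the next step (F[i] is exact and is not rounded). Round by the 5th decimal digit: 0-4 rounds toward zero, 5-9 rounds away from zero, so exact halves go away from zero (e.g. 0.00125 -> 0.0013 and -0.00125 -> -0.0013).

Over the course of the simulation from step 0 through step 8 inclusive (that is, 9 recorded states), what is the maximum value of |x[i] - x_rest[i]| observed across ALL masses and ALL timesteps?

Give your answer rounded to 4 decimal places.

Answer: 2.8862

Derivation:
Step 0: x=[5.0000 11.0000] v=[0.0000 -2.0000]
Step 1: x=[5.0400 10.6000] v=[0.2000 -2.0000]
Step 2: x=[5.1008 10.2176] v=[0.3040 -1.9120]
Step 3: x=[5.1622 9.8705] v=[0.3072 -1.7354]
Step 4: x=[5.2055 9.5751] v=[0.2164 -1.4771]
Step 5: x=[5.2153 9.3449] v=[0.0492 -1.1510]
Step 6: x=[5.1817 9.1895] v=[-0.1679 -0.7769]
Step 7: x=[5.1012 9.1138] v=[-0.4027 -0.3785]
Step 8: x=[4.9771 9.1176] v=[-0.6204 0.0190]
Max displacement = 2.8862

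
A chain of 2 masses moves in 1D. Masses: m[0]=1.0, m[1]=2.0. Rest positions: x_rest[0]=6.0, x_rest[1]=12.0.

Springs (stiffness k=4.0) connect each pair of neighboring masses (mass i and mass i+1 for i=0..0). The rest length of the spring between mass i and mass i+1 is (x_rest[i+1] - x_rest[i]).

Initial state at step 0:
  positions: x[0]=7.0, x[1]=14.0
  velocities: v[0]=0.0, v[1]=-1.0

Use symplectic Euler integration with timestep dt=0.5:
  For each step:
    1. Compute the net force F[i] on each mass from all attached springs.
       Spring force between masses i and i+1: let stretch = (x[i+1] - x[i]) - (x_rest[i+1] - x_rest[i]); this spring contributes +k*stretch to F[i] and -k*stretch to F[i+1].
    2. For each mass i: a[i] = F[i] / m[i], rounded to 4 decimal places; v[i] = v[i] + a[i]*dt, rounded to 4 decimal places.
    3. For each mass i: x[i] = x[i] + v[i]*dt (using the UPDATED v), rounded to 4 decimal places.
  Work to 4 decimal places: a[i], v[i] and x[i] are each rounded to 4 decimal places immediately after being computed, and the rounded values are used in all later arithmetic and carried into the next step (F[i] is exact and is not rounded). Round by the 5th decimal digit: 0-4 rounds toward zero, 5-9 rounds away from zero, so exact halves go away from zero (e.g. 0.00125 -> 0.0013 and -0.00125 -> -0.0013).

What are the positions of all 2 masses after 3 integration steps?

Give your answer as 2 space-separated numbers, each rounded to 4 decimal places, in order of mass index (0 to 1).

Step 0: x=[7.0000 14.0000] v=[0.0000 -1.0000]
Step 1: x=[8.0000 13.0000] v=[2.0000 -2.0000]
Step 2: x=[8.0000 12.5000] v=[0.0000 -1.0000]
Step 3: x=[6.5000 12.7500] v=[-3.0000 0.5000]

Answer: 6.5000 12.7500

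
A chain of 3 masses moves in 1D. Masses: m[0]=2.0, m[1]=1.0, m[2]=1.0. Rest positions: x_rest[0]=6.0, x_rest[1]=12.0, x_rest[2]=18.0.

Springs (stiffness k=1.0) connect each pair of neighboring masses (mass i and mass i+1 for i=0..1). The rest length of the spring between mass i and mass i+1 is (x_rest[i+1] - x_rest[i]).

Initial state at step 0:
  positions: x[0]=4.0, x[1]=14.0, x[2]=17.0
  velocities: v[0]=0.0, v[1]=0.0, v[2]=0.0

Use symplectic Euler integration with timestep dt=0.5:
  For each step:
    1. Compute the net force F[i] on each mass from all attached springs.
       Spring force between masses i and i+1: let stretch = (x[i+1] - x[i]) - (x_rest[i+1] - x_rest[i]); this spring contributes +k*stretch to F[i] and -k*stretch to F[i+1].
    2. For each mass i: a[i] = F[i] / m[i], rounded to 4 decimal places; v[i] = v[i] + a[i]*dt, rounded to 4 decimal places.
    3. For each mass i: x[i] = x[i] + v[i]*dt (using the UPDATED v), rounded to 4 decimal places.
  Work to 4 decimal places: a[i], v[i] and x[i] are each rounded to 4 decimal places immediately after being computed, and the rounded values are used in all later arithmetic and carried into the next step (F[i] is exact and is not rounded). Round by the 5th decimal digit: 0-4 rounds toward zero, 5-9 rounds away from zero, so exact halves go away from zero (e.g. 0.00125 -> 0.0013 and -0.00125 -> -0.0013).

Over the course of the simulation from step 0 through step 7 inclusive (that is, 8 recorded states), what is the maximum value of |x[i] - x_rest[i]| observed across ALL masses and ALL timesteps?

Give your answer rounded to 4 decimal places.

Answer: 3.3828

Derivation:
Step 0: x=[4.0000 14.0000 17.0000] v=[0.0000 0.0000 0.0000]
Step 1: x=[4.5000 12.2500 17.7500] v=[1.0000 -3.5000 1.5000]
Step 2: x=[5.2188 9.9375 18.6250] v=[1.4375 -4.6250 1.7500]
Step 3: x=[5.7774 8.6172 18.8282] v=[1.1172 -2.6406 0.4063]
Step 4: x=[5.9410 9.1397 17.9786] v=[0.3272 1.0450 -1.6992]
Step 5: x=[5.7544 11.0723 16.4193] v=[-0.3732 3.8651 -3.1187]
Step 6: x=[5.4825 13.0122 15.0232] v=[-0.5438 3.8797 -2.7922]
Step 7: x=[5.4018 13.5724 14.6244] v=[-0.1614 1.1204 -0.7977]
Max displacement = 3.3828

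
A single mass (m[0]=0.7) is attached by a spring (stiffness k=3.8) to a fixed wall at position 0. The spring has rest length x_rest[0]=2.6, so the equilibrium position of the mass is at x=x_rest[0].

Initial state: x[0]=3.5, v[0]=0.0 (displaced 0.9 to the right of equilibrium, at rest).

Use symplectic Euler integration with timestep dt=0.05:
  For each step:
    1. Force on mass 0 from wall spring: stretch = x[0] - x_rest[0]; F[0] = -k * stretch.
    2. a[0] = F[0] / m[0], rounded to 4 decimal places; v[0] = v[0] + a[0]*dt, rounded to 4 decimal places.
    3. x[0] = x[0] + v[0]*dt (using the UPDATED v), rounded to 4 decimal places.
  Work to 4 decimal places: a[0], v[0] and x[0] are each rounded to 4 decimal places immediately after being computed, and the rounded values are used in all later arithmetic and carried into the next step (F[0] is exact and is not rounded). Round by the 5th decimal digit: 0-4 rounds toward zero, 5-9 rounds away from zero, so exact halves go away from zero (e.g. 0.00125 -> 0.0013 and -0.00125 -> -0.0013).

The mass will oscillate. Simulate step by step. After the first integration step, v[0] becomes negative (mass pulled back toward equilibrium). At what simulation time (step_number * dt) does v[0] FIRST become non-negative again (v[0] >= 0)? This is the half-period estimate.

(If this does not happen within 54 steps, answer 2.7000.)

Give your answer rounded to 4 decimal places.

Step 0: x=[3.5000] v=[0.0000]
Step 1: x=[3.4878] v=[-0.2443]
Step 2: x=[3.4635] v=[-0.4853]
Step 3: x=[3.4275] v=[-0.7197]
Step 4: x=[3.3803] v=[-0.9443]
Step 5: x=[3.3225] v=[-1.1561]
Step 6: x=[3.2549] v=[-1.3522]
Step 7: x=[3.1784] v=[-1.5300]
Step 8: x=[3.0941] v=[-1.6870]
Step 9: x=[3.0030] v=[-1.8211]
Step 10: x=[2.9065] v=[-1.9305]
Step 11: x=[2.8058] v=[-2.0137]
Step 12: x=[2.7023] v=[-2.0696]
Step 13: x=[2.5974] v=[-2.0974]
Step 14: x=[2.4926] v=[-2.0967]
Step 15: x=[2.3892] v=[-2.0676]
Step 16: x=[2.2887] v=[-2.0104]
Step 17: x=[2.1924] v=[-1.9259]
Step 18: x=[2.1016] v=[-1.8153]
Step 19: x=[2.0176] v=[-1.6800]
Step 20: x=[1.9415] v=[-1.5219]
Step 21: x=[1.8743] v=[-1.3432]
Step 22: x=[1.8170] v=[-1.1462]
Step 23: x=[1.7703] v=[-0.9337]
Step 24: x=[1.7349] v=[-0.7085]
Step 25: x=[1.7112] v=[-0.4737]
Step 26: x=[1.6996] v=[-0.2325]
Step 27: x=[1.7002] v=[0.0119]
First v>=0 after going negative at step 27, time=1.3500

Answer: 1.3500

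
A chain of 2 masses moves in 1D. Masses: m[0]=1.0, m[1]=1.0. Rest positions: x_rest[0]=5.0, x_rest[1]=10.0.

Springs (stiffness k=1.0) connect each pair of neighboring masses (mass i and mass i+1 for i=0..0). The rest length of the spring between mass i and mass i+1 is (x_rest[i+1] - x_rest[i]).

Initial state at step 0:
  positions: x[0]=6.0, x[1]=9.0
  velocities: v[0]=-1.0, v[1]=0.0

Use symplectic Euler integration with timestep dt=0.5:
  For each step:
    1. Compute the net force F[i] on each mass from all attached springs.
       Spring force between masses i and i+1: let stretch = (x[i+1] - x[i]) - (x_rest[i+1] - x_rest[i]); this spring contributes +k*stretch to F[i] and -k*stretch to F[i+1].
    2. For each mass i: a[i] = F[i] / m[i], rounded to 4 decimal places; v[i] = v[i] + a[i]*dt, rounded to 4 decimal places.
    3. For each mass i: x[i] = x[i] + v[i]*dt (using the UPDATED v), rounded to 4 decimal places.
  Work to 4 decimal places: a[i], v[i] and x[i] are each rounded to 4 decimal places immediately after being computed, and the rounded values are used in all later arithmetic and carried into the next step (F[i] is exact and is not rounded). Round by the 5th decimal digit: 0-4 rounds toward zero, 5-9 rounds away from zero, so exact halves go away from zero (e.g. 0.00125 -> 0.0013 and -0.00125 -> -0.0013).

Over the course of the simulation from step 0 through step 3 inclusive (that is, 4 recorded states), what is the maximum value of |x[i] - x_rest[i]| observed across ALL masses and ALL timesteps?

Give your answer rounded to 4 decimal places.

Answer: 1.9375

Derivation:
Step 0: x=[6.0000 9.0000] v=[-1.0000 0.0000]
Step 1: x=[5.0000 9.5000] v=[-2.0000 1.0000]
Step 2: x=[3.8750 10.1250] v=[-2.2500 1.2500]
Step 3: x=[3.0625 10.4375] v=[-1.6250 0.6250]
Max displacement = 1.9375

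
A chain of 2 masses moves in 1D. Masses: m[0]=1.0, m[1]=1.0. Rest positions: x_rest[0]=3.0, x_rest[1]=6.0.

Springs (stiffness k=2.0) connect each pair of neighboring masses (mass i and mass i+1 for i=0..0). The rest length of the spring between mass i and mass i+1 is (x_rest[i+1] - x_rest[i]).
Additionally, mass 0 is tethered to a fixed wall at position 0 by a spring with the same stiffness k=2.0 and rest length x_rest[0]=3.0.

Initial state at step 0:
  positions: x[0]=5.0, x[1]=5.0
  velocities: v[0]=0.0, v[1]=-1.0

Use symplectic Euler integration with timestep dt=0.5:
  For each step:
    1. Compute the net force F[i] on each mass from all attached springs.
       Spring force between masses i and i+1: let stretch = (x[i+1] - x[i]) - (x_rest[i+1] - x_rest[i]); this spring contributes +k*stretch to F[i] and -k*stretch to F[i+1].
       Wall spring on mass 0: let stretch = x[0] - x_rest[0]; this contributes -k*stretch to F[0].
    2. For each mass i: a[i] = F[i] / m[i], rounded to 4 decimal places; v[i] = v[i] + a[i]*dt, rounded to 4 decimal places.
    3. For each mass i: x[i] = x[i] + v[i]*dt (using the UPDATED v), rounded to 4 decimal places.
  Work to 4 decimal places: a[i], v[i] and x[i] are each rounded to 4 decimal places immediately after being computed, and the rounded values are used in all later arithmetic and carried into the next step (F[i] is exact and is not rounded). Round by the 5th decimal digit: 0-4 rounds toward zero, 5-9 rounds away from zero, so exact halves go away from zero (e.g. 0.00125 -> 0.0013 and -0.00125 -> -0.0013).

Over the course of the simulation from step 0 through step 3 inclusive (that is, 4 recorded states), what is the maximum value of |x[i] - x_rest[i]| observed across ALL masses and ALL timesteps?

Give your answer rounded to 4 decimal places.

Answer: 2.5000

Derivation:
Step 0: x=[5.0000 5.0000] v=[0.0000 -1.0000]
Step 1: x=[2.5000 6.0000] v=[-5.0000 2.0000]
Step 2: x=[0.5000 6.7500] v=[-4.0000 1.5000]
Step 3: x=[1.3750 5.8750] v=[1.7500 -1.7500]
Max displacement = 2.5000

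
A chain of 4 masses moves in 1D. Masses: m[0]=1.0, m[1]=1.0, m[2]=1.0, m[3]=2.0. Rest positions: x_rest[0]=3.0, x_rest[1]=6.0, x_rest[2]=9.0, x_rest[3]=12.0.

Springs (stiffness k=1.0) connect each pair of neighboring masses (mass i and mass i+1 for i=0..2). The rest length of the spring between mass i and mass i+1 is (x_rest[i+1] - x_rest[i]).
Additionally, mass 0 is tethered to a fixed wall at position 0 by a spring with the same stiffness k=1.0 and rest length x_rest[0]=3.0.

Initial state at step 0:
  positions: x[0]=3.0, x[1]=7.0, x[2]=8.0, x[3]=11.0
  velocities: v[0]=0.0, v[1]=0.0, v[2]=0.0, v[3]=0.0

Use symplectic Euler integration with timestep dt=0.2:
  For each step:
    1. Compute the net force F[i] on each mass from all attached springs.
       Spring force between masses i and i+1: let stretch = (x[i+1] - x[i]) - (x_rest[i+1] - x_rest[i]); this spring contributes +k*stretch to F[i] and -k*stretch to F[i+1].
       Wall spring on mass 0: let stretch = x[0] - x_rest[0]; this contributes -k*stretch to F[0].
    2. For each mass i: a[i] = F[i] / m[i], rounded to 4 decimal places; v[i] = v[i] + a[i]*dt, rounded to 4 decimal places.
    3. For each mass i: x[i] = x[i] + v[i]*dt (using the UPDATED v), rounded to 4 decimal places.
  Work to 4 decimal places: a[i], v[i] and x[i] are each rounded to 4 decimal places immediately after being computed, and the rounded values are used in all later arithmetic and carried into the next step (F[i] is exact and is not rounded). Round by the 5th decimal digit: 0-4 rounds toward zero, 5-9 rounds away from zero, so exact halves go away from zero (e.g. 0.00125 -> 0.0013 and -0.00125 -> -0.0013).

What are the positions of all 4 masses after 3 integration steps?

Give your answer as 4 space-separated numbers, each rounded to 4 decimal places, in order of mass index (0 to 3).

Step 0: x=[3.0000 7.0000 8.0000 11.0000] v=[0.0000 0.0000 0.0000 0.0000]
Step 1: x=[3.0400 6.8800 8.0800 11.0000] v=[0.2000 -0.6000 0.4000 0.0000]
Step 2: x=[3.1120 6.6544 8.2288 11.0016] v=[0.3600 -1.1280 0.7440 0.0080]
Step 3: x=[3.2012 6.3501 8.4255 11.0077] v=[0.4461 -1.5216 0.9837 0.0307]

Answer: 3.2012 6.3501 8.4255 11.0077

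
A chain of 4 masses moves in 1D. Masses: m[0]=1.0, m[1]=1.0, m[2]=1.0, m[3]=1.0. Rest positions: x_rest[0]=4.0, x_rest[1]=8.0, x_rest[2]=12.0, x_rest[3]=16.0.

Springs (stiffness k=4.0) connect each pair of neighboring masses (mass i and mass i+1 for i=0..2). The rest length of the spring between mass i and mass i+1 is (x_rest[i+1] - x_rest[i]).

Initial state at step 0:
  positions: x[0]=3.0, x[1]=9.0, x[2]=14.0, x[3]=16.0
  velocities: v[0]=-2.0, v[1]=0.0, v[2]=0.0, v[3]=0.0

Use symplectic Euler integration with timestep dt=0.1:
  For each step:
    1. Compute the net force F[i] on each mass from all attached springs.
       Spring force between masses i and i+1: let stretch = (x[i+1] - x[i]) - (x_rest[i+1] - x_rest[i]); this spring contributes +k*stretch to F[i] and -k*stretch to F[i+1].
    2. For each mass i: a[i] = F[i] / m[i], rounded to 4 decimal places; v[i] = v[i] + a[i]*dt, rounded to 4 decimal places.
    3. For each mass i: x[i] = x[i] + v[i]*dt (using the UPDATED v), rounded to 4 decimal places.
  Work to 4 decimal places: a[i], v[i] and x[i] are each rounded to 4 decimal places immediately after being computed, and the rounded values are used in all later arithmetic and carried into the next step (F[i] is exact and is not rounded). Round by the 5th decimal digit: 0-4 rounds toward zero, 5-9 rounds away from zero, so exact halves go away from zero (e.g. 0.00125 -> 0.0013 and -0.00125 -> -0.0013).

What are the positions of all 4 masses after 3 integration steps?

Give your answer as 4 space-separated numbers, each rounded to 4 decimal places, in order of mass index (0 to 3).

Answer: 2.8876 8.7371 13.3345 16.4408

Derivation:
Step 0: x=[3.0000 9.0000 14.0000 16.0000] v=[-2.0000 0.0000 0.0000 0.0000]
Step 1: x=[2.8800 8.9600 13.8800 16.0800] v=[-1.2000 -0.4000 -1.2000 0.8000]
Step 2: x=[2.8432 8.8736 13.6512 16.2320] v=[-0.3680 -0.8640 -2.2880 1.5200]
Step 3: x=[2.8876 8.7371 13.3345 16.4408] v=[0.4442 -1.3651 -3.1667 2.0877]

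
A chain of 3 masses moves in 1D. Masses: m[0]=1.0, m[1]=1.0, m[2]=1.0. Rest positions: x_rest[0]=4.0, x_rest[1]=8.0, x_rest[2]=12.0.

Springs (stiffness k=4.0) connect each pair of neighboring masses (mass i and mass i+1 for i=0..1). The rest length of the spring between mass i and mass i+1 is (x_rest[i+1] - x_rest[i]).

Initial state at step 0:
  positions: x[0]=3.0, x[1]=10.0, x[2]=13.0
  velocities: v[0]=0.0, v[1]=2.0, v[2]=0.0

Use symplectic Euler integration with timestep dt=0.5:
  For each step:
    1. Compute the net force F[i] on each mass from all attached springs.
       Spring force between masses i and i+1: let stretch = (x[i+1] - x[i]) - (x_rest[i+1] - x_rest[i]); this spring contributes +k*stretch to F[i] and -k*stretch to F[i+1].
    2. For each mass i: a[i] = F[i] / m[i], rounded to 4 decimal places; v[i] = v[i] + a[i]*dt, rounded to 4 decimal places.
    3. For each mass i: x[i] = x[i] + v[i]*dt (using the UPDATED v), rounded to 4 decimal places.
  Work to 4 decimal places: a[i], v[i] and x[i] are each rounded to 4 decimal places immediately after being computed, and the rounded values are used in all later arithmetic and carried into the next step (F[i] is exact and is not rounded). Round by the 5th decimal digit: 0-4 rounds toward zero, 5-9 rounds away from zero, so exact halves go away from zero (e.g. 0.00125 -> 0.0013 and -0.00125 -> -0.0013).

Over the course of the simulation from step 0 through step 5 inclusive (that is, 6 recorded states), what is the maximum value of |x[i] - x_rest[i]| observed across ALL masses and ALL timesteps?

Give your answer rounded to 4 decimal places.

Answer: 3.0000

Derivation:
Step 0: x=[3.0000 10.0000 13.0000] v=[0.0000 2.0000 0.0000]
Step 1: x=[6.0000 7.0000 14.0000] v=[6.0000 -6.0000 2.0000]
Step 2: x=[6.0000 10.0000 12.0000] v=[0.0000 6.0000 -4.0000]
Step 3: x=[6.0000 11.0000 12.0000] v=[0.0000 2.0000 0.0000]
Step 4: x=[7.0000 8.0000 15.0000] v=[2.0000 -6.0000 6.0000]
Step 5: x=[5.0000 11.0000 15.0000] v=[-4.0000 6.0000 0.0000]
Max displacement = 3.0000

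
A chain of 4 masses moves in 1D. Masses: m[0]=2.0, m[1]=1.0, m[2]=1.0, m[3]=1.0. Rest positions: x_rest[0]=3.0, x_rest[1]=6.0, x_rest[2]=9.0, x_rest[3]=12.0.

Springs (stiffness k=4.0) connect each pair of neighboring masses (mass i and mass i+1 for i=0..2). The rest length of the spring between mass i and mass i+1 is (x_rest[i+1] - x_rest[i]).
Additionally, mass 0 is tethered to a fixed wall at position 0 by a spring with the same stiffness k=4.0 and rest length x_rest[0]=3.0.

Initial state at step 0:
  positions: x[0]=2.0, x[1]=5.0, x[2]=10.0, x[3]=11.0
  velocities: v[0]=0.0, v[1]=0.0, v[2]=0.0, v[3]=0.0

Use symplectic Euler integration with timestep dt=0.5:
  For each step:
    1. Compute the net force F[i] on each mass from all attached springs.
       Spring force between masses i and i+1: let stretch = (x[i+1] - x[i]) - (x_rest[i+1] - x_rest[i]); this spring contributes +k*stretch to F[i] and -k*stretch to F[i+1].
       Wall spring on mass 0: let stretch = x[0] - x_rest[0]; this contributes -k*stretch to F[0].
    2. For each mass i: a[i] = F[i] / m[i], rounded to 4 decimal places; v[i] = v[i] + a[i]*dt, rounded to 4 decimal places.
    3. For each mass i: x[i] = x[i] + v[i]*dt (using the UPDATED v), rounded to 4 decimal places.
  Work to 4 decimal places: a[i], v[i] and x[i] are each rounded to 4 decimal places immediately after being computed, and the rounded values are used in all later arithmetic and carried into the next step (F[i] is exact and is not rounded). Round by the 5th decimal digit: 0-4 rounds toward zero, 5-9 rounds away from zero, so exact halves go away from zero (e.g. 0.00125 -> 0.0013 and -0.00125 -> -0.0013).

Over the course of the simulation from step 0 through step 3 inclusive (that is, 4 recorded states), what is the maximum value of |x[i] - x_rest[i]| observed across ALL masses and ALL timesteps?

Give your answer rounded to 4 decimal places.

Step 0: x=[2.0000 5.0000 10.0000 11.0000] v=[0.0000 0.0000 0.0000 0.0000]
Step 1: x=[2.5000 7.0000 6.0000 13.0000] v=[1.0000 4.0000 -8.0000 4.0000]
Step 2: x=[4.0000 3.5000 10.0000 11.0000] v=[3.0000 -7.0000 8.0000 -4.0000]
Step 3: x=[3.2500 7.0000 8.5000 11.0000] v=[-1.5000 7.0000 -3.0000 0.0000]
Max displacement = 3.0000

Answer: 3.0000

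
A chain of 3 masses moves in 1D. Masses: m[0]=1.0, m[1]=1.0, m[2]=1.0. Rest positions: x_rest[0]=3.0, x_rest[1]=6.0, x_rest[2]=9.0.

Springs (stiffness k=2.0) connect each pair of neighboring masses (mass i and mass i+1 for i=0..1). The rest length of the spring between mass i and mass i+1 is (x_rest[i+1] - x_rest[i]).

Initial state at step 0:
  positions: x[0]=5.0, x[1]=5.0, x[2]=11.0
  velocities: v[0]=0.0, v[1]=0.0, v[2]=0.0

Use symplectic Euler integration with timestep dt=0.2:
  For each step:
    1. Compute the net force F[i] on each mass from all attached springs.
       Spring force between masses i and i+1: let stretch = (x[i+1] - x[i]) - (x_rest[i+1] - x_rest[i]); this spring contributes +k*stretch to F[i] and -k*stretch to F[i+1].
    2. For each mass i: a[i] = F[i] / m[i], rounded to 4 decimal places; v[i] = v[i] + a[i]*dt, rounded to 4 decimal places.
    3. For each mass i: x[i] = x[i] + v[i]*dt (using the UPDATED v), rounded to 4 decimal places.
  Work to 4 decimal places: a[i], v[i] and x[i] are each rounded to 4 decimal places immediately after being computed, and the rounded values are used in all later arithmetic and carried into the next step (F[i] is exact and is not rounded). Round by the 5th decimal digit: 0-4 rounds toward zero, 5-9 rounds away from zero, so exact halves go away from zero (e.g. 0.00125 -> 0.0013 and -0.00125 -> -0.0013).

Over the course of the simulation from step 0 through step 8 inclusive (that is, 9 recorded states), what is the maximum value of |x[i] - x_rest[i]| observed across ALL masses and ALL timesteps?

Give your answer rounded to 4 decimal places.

Answer: 3.0570

Derivation:
Step 0: x=[5.0000 5.0000 11.0000] v=[0.0000 0.0000 0.0000]
Step 1: x=[4.7600 5.4800 10.7600] v=[-1.2000 2.4000 -1.2000]
Step 2: x=[4.3376 6.3248 10.3376] v=[-2.1120 4.2240 -2.1120]
Step 3: x=[3.8342 7.3316 9.8342] v=[-2.5171 5.0342 -2.5171]
Step 4: x=[3.3706 8.2589 9.3706] v=[-2.3181 4.6363 -2.3181]
Step 5: x=[3.0580 8.8840 9.0580] v=[-1.5628 3.1257 -1.5628]
Step 6: x=[2.9715 9.0570 8.9715] v=[-0.4324 0.8649 -0.4324]
Step 7: x=[3.1319 8.7363 9.1319] v=[0.8018 -1.6035 0.8018]
Step 8: x=[3.5006 7.9989 9.5006] v=[1.8436 -3.6870 1.8436]
Max displacement = 3.0570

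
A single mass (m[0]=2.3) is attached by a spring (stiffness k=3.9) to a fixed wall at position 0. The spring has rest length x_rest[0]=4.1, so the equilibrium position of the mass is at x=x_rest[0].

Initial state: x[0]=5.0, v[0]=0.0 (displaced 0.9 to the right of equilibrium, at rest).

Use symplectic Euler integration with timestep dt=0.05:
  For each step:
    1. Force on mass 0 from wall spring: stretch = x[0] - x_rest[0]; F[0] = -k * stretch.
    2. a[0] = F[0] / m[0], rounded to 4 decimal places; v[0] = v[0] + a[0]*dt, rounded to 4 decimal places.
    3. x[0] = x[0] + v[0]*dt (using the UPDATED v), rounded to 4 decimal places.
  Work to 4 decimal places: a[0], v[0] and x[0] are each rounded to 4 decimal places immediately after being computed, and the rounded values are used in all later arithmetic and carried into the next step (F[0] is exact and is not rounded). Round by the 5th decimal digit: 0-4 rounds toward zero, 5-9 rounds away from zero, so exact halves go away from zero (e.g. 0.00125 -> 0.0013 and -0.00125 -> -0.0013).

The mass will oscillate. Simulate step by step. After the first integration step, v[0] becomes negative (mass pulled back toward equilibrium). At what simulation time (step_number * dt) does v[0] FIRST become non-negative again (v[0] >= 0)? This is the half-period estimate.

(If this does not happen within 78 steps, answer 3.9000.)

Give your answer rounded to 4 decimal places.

Step 0: x=[5.0000] v=[0.0000]
Step 1: x=[4.9962] v=[-0.0763]
Step 2: x=[4.9886] v=[-0.1523]
Step 3: x=[4.9772] v=[-0.2276]
Step 4: x=[4.9621] v=[-0.3020]
Step 5: x=[4.9433] v=[-0.3751]
Step 6: x=[4.9210] v=[-0.4466]
Step 7: x=[4.8952] v=[-0.5162]
Step 8: x=[4.8660] v=[-0.5836]
Step 9: x=[4.8336] v=[-0.6485]
Step 10: x=[4.7981] v=[-0.7107]
Step 11: x=[4.7596] v=[-0.7699]
Step 12: x=[4.7183] v=[-0.8258]
Step 13: x=[4.6744] v=[-0.8782]
Step 14: x=[4.6281] v=[-0.9269]
Step 15: x=[4.5795] v=[-0.9717]
Step 16: x=[4.5289] v=[-1.0124]
Step 17: x=[4.4765] v=[-1.0488]
Step 18: x=[4.4225] v=[-1.0807]
Step 19: x=[4.3671] v=[-1.1080]
Step 20: x=[4.3106] v=[-1.1306]
Step 21: x=[4.2532] v=[-1.1485]
Step 22: x=[4.1951] v=[-1.1615]
Step 23: x=[4.1366] v=[-1.1696]
Step 24: x=[4.0780] v=[-1.1727]
Step 25: x=[4.0195] v=[-1.1708]
Step 26: x=[3.9613] v=[-1.1640]
Step 27: x=[3.9037] v=[-1.1522]
Step 28: x=[3.8469] v=[-1.1356]
Step 29: x=[3.7912] v=[-1.1141]
Step 30: x=[3.7368] v=[-1.0879]
Step 31: x=[3.6839] v=[-1.0571]
Step 32: x=[3.6328] v=[-1.0218]
Step 33: x=[3.5837] v=[-0.9822]
Step 34: x=[3.5368] v=[-0.9384]
Step 35: x=[3.4923] v=[-0.8907]
Step 36: x=[3.4503] v=[-0.8392]
Step 37: x=[3.4111] v=[-0.7841]
Step 38: x=[3.3748] v=[-0.7257]
Step 39: x=[3.3416] v=[-0.6642]
Step 40: x=[3.3116] v=[-0.5999]
Step 41: x=[3.2849] v=[-0.5331]
Step 42: x=[3.2617] v=[-0.4640]
Step 43: x=[3.2421] v=[-0.3929]
Step 44: x=[3.2261] v=[-0.3202]
Step 45: x=[3.2138] v=[-0.2461]
Step 46: x=[3.2053] v=[-0.1710]
Step 47: x=[3.2005] v=[-0.0951]
Step 48: x=[3.1996] v=[-0.0188]
Step 49: x=[3.2025] v=[0.0575]
First v>=0 after going negative at step 49, time=2.4500

Answer: 2.4500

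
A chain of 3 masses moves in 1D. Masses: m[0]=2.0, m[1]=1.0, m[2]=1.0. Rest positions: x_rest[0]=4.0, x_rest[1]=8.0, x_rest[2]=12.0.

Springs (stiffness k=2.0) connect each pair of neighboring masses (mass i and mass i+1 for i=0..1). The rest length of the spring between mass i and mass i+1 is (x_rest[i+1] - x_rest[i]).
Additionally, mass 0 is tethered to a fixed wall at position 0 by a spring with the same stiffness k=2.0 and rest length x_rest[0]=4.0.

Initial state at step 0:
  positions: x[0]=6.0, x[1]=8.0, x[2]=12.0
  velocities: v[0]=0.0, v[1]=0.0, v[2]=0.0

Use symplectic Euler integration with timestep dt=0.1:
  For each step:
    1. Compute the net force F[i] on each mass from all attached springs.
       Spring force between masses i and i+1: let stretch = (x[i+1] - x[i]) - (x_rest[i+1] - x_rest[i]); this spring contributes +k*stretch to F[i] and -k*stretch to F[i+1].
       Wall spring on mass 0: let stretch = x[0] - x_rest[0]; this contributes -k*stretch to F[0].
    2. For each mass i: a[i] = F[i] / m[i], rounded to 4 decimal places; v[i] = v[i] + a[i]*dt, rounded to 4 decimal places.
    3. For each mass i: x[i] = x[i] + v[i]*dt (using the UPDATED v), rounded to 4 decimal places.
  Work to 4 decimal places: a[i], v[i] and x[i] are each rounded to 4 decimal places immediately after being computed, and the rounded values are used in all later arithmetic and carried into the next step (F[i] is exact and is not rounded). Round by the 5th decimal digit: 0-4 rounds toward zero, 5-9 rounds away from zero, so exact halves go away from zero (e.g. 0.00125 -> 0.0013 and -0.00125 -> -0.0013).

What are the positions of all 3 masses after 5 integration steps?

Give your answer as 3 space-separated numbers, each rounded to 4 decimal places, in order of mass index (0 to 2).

Answer: 5.4407 8.5197 12.0262

Derivation:
Step 0: x=[6.0000 8.0000 12.0000] v=[0.0000 0.0000 0.0000]
Step 1: x=[5.9600 8.0400 12.0000] v=[-0.4000 0.4000 0.0000]
Step 2: x=[5.8812 8.1176 12.0008] v=[-0.7880 0.7760 0.0080]
Step 3: x=[5.7660 8.2281 12.0039] v=[-1.1525 1.1054 0.0314]
Step 4: x=[5.6177 8.3649 12.0115] v=[-1.4829 1.3681 0.0762]
Step 5: x=[5.4407 8.5197 12.0262] v=[-1.7700 1.5480 0.1469]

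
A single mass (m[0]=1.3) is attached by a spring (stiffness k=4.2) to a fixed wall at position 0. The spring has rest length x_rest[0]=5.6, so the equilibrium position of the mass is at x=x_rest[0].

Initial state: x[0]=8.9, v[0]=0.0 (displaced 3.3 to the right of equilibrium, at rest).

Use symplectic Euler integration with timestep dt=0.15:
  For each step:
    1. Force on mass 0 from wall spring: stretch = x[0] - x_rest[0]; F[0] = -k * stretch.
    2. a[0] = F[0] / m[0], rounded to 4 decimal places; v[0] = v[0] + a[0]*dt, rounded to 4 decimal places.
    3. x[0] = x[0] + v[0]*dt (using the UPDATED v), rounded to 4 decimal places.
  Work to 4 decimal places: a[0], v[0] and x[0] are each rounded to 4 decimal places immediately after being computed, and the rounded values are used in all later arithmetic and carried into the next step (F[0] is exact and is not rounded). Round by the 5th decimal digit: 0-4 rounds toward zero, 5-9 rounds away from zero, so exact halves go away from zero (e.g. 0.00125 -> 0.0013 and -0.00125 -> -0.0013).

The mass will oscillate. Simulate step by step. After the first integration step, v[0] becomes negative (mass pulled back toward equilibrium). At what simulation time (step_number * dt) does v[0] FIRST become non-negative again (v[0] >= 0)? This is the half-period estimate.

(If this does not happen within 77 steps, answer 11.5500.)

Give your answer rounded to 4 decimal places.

Step 0: x=[8.9000] v=[0.0000]
Step 1: x=[8.6601] v=[-1.5992]
Step 2: x=[8.1978] v=[-3.0822]
Step 3: x=[7.5466] v=[-4.3411]
Step 4: x=[6.7539] v=[-5.2845]
Step 5: x=[5.8773] v=[-5.8437]
Step 6: x=[4.9806] v=[-5.9781]
Step 7: x=[4.1289] v=[-5.6779]
Step 8: x=[3.3842] v=[-4.9650]
Step 9: x=[2.8005] v=[-3.8912]
Step 10: x=[2.4203] v=[-2.5345]
Step 11: x=[2.2713] v=[-0.9936]
Step 12: x=[2.3642] v=[0.6195]
First v>=0 after going negative at step 12, time=1.8000

Answer: 1.8000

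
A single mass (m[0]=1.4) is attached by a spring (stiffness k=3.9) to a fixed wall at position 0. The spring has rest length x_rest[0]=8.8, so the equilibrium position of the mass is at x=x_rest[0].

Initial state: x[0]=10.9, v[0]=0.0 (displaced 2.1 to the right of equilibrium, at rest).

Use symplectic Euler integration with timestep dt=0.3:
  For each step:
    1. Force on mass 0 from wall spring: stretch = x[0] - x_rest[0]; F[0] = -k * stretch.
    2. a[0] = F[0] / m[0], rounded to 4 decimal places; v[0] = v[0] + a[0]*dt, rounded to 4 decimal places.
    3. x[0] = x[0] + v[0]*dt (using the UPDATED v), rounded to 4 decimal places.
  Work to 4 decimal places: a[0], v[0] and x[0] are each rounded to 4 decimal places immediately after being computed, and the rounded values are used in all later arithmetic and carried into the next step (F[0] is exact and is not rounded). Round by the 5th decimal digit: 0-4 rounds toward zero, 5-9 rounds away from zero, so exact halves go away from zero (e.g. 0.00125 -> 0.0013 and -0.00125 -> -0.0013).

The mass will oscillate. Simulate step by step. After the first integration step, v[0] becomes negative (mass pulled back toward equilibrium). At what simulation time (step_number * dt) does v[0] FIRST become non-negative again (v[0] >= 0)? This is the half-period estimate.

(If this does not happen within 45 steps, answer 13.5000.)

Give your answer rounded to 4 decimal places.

Answer: 2.1000

Derivation:
Step 0: x=[10.9000] v=[0.0000]
Step 1: x=[10.3735] v=[-1.7550]
Step 2: x=[9.4525] v=[-3.0700]
Step 3: x=[8.3679] v=[-3.6153]
Step 4: x=[7.3916] v=[-3.2542]
Step 5: x=[6.7684] v=[-2.0772]
Step 6: x=[6.6546] v=[-0.3794]
Step 7: x=[7.0787] v=[1.4136]
First v>=0 after going negative at step 7, time=2.1000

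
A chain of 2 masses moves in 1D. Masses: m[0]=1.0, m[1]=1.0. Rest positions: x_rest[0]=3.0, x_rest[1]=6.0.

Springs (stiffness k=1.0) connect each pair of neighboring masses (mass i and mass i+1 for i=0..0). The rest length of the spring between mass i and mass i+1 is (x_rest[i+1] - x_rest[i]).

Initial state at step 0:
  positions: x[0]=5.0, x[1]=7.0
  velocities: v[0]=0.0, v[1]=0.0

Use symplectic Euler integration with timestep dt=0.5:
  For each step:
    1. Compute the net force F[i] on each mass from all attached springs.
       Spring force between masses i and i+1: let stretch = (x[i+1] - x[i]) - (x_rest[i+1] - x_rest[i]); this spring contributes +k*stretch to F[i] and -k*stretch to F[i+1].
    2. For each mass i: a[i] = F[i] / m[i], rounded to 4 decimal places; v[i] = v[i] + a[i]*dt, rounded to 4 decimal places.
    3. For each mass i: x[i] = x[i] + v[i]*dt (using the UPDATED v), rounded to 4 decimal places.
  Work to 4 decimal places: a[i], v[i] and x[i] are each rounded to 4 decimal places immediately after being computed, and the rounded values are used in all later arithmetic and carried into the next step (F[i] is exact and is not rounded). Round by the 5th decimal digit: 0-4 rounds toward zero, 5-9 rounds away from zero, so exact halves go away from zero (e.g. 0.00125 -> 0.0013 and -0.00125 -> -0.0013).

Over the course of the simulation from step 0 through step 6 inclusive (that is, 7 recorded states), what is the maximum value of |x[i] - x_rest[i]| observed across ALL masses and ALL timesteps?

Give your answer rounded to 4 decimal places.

Answer: 2.0313

Derivation:
Step 0: x=[5.0000 7.0000] v=[0.0000 0.0000]
Step 1: x=[4.7500 7.2500] v=[-0.5000 0.5000]
Step 2: x=[4.3750 7.6250] v=[-0.7500 0.7500]
Step 3: x=[4.0625 7.9375] v=[-0.6250 0.6250]
Step 4: x=[3.9688 8.0313] v=[-0.1875 0.1875]
Step 5: x=[4.1407 7.8594] v=[0.3438 -0.3438]
Step 6: x=[4.4923 7.5078] v=[0.7032 -0.7032]
Max displacement = 2.0313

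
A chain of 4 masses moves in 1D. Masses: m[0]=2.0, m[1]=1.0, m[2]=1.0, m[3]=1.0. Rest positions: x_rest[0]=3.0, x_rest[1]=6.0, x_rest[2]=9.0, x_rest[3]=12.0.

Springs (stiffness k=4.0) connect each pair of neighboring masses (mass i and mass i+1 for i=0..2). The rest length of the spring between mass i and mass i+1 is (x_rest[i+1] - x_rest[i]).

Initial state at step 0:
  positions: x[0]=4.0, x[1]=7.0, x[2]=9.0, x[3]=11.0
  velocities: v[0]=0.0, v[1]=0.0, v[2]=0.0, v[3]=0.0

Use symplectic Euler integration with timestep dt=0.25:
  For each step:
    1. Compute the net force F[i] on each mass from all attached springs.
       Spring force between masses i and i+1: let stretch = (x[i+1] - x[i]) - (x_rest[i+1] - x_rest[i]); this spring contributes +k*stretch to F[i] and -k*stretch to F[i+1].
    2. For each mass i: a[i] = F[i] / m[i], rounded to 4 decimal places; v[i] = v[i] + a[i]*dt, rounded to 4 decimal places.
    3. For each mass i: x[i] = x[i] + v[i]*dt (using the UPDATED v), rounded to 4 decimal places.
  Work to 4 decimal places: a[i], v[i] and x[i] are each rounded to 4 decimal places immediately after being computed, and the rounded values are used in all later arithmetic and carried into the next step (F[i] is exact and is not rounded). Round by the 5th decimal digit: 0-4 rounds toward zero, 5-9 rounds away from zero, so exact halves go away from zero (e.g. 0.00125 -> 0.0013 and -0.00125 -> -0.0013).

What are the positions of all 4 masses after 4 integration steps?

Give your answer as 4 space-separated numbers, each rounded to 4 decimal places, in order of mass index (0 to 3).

Answer: 3.6568 5.9268 9.0879 12.6719

Derivation:
Step 0: x=[4.0000 7.0000 9.0000 11.0000] v=[0.0000 0.0000 0.0000 0.0000]
Step 1: x=[4.0000 6.7500 9.0000 11.2500] v=[0.0000 -1.0000 0.0000 1.0000]
Step 2: x=[3.9688 6.3750 9.0000 11.6875] v=[-0.1250 -1.5000 0.0000 1.7500]
Step 3: x=[3.8633 6.0547 9.0156 12.2031] v=[-0.4219 -1.2812 0.0625 2.0625]
Step 4: x=[3.6568 5.9268 9.0879 12.6719] v=[-0.8262 -0.5117 0.2891 1.8750]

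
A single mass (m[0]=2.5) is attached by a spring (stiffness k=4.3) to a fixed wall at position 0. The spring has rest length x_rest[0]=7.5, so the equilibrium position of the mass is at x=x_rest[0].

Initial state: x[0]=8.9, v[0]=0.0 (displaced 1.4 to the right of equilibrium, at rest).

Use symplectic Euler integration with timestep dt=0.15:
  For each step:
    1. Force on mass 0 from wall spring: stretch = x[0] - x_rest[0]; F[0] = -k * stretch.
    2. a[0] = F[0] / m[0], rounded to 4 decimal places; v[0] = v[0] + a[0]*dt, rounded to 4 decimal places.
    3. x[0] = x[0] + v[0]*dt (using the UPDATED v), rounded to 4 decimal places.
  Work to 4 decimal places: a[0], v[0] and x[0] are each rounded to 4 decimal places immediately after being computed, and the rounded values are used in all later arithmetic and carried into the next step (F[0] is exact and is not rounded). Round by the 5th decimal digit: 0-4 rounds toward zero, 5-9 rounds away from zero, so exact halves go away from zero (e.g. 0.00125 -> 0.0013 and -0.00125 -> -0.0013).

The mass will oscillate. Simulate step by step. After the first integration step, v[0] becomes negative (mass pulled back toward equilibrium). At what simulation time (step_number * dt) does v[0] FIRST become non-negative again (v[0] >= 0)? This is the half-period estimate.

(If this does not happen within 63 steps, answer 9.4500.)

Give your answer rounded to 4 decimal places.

Answer: 2.4000

Derivation:
Step 0: x=[8.9000] v=[0.0000]
Step 1: x=[8.8458] v=[-0.3612]
Step 2: x=[8.7395] v=[-0.7084]
Step 3: x=[8.5853] v=[-1.0282]
Step 4: x=[8.3891] v=[-1.3082]
Step 5: x=[8.1585] v=[-1.5376]
Step 6: x=[7.9024] v=[-1.7075]
Step 7: x=[7.6307] v=[-1.8113]
Step 8: x=[7.3540] v=[-1.8450]
Step 9: x=[7.0829] v=[-1.8073]
Step 10: x=[6.8279] v=[-1.6997]
Step 11: x=[6.5990] v=[-1.5263]
Step 12: x=[6.4049] v=[-1.2938]
Step 13: x=[6.2532] v=[-1.0113]
Step 14: x=[6.1498] v=[-0.6896]
Step 15: x=[6.0986] v=[-0.3413]
Step 16: x=[6.1016] v=[0.0203]
First v>=0 after going negative at step 16, time=2.4000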